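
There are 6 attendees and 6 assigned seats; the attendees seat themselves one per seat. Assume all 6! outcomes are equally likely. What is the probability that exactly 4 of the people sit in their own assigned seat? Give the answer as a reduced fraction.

Favorable outcomes: C(6,4)·!2 = 15·1 = 15.
Total outcomes: 6! = 720.
Probability = 15/720 = 1/48.

1/48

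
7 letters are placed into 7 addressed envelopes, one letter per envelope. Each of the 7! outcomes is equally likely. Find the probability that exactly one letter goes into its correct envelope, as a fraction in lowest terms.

Favorable outcomes: C(7,1)·!6 = 7·265 = 1855.
Total outcomes: 7! = 5040.
Probability = 1855/5040 = 53/144.

53/144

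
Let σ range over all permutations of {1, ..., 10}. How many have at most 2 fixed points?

3337406

# with exactly i fixed is C(10,i)·!(10-i); sum over i=0..2:
  i=0: C(10,0)·!10 = 1·1334961 = 1334961
  i=1: C(10,1)·!9 = 10·133496 = 1334960
  i=2: C(10,2)·!8 = 45·14833 = 667485
Total = 3337406.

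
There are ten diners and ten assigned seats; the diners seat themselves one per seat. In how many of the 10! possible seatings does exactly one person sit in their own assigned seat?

1334960

Pick the single fixed position: C(10,1) = 10 ways.
The remaining 9 must be deranged: !9 = 133496.
Total: 10 × 133496 = 1334960.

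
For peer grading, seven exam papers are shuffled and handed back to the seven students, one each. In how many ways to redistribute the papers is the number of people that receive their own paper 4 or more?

# with exactly i fixed is C(7,i)·!(7-i); sum over i=4..7:
  i=4: C(7,4)·!3 = 35·2 = 70
  i=5: C(7,5)·!2 = 21·1 = 21
  i=6: C(7,6)·!1 = 7·0 = 0
  i=7: C(7,7)·!0 = 1·1 = 1
Total = 92.

92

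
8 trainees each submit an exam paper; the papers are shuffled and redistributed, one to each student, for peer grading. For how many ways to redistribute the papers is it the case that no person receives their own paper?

14833

The number of derangements of 8 is !8 = Σ_{k=0}^{8} (-1)^k·8!/k!
= 8! - 8!/1! + 8!/2! - 8!/3! + 8!/4! - 8!/5! + 8!/6! - 8!/7! + 8!/8!
= 40320 - 40320 + 20160 - 6720 + 1680 - 336 + 56 - 8 + 1
= 14833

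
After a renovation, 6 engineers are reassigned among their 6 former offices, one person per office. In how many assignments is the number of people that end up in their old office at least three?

56

# with exactly i fixed is C(6,i)·!(6-i); sum over i=3..6:
  i=3: C(6,3)·!3 = 20·2 = 40
  i=4: C(6,4)·!2 = 15·1 = 15
  i=5: C(6,5)·!1 = 6·0 = 0
  i=6: C(6,6)·!0 = 1·1 = 1
Total = 56.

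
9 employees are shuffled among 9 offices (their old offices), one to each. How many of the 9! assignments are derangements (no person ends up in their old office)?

!9 = 9! · Σ_{k=0}^{9} (-1)^k/k!
= 9! - 9!/1! + 9!/2! - 9!/3! + 9!/4! - 9!/5! + 9!/6! - 9!/7! + 9!/8! - 9!/9!
= 362880 - 362880 + 181440 - 60480 + 15120 - 3024 + 504 - 72 + 9 - 1
= 133496

133496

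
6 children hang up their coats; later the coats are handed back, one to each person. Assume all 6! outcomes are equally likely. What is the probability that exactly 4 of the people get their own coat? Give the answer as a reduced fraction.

Favorable outcomes: C(6,4)·!2 = 15·1 = 15.
Total outcomes: 6! = 720.
Probability = 15/720 = 1/48.

1/48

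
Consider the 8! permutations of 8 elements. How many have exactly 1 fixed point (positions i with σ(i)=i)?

14832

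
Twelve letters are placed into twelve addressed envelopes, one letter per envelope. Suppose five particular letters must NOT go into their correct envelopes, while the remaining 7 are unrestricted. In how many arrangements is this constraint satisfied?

Let A_j be the event that the j-th constrained one is fixed. By inclusion-exclusion over the 5 events:
Σ_{j=0}^{5} (-1)^j C(5,j)(12-j)!
= C(5,0)·12! - C(5,1)·11! + C(5,2)·10! - C(5,3)·9! + C(5,4)·8! - C(5,5)·7!
= 479001600 - 199584000 + 36288000 - 3628800 + 201600 - 5040
= 312273360

312273360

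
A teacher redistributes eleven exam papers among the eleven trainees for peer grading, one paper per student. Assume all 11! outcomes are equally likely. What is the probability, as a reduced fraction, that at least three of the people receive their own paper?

3205379/39916800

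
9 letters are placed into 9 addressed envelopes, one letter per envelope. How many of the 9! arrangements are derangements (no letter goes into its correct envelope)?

The subfactorial !9 = [9!/e] (nearest integer).
9! = 362880, and 362880/e ≈ 133496.09, so !9 = 133496.

133496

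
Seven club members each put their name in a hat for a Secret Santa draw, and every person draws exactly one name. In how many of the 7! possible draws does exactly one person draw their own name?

1855

Pick the single fixed position: C(7,1) = 7 ways.
The remaining 6 must be deranged: !6 = 265.
Total: 7 × 265 = 1855.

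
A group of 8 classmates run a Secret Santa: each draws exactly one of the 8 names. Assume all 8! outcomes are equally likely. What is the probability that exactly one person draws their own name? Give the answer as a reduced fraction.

103/280

Favorable outcomes: C(8,1)·!7 = 8·1854 = 14832.
Total outcomes: 8! = 40320.
Probability = 14832/40320 = 103/280.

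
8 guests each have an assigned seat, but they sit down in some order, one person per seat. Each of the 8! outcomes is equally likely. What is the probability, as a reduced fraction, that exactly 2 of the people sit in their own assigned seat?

53/288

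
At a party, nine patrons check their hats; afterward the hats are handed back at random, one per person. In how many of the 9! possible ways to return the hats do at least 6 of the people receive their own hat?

Sum C(9,i)·!(9-i) for i = 6..9:
  i=6: C(9,6)·!3 = 84·2 = 168
  i=7: C(9,7)·!2 = 36·1 = 36
  i=8: C(9,8)·!1 = 9·0 = 0
  i=9: C(9,9)·!0 = 1·1 = 1
Total = 205.

205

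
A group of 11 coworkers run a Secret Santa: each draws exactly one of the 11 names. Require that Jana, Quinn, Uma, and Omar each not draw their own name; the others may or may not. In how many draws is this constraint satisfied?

27422640

Inclusion-exclusion on the 4 forbidden self-matches:
Σ_{j=0}^{4} (-1)^j C(4,j)(11-j)!
= C(4,0)·11! - C(4,1)·10! + C(4,2)·9! - C(4,3)·8! + C(4,4)·7!
= 39916800 - 14515200 + 2177280 - 161280 + 5040
= 27422640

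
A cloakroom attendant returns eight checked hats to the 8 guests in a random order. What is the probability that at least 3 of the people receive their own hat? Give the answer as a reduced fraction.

647/8064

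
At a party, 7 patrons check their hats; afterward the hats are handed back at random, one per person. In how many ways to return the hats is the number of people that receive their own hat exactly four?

70

Choose which 4 of the 7 are fixed: C(7,4) = 35.
The remaining 3 must be deranged: !3 = 2.
Total: 35 × 2 = 70.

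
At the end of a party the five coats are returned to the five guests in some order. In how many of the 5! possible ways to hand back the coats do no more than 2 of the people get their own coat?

109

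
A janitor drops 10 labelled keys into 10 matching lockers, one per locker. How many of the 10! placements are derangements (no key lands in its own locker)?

Use !n = n·!(n-1) + (-1)^n.
!10 = 10·133496 + 1 = 1334961

1334961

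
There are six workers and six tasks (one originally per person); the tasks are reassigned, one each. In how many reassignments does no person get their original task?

265

By inclusion-exclusion, !6 = Σ (-1)^k · 6!/k! for k=0..6
= 6! - 6!/1! + 6!/2! - 6!/3! + 6!/4! - 6!/5! + 6!/6!
= 720 - 720 + 360 - 120 + 30 - 6 + 1
= 265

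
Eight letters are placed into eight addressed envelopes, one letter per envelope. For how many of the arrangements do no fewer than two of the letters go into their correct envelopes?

10655

# with exactly i fixed is C(8,i)·!(8-i); sum over i=2..8:
  i=2: C(8,2)·!6 = 28·265 = 7420
  i=3: C(8,3)·!5 = 56·44 = 2464
  i=4: C(8,4)·!4 = 70·9 = 630
  i=5: C(8,5)·!3 = 56·2 = 112
  i=6: C(8,6)·!2 = 28·1 = 28
  i=7: C(8,7)·!1 = 8·0 = 0
  i=8: C(8,8)·!0 = 1·1 = 1
Total = 10655.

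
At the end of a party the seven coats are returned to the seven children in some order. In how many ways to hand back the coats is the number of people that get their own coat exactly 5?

21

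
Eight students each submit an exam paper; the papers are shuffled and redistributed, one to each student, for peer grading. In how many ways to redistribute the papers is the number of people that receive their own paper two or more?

10655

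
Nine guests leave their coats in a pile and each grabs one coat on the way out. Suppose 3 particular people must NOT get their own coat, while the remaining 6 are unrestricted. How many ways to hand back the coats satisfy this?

Let A_j be the event that the j-th constrained one is fixed. By inclusion-exclusion over the 3 events:
Σ_{j=0}^{3} (-1)^j C(3,j)(9-j)!
= C(3,0)·9! - C(3,1)·8! + C(3,2)·7! - C(3,3)·6!
= 362880 - 120960 + 15120 - 720
= 256320

256320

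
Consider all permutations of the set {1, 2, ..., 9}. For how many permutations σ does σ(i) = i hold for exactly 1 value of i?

133497

Choose which one of the 9 is fixed: C(9,1) = 9.
The other 8 form a derangement: !8 = 14833.
Total: 9 × 14833 = 133497.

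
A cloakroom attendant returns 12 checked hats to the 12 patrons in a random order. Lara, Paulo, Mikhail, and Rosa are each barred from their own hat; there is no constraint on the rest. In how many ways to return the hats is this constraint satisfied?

339696000

Let A_j be the event that the j-th constrained one is fixed. By inclusion-exclusion over the 4 events:
Σ_{j=0}^{4} (-1)^j C(4,j)(12-j)!
= C(4,0)·12! - C(4,1)·11! + C(4,2)·10! - C(4,3)·9! + C(4,4)·8!
= 479001600 - 159667200 + 21772800 - 1451520 + 40320
= 339696000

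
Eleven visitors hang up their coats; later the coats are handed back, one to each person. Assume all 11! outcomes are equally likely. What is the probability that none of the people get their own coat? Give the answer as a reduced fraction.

Favorable outcomes: !11 = 14684570.
Total outcomes: 11! = 39916800.
Probability = 14684570/39916800 = 1468457/3991680.

1468457/3991680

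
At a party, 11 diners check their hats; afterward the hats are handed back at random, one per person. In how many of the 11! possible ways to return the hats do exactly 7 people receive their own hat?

2970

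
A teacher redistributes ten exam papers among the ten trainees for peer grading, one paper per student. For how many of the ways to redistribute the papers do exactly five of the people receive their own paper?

11088

Pick the 5 fixed positions: C(10,5) = 252 ways.
The other 5 form a derangement: !5 = 44.
Total: 252 × 44 = 11088.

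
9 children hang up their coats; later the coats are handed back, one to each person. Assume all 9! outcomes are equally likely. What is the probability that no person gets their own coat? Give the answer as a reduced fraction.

16687/45360

Favorable outcomes: !9 = 133496.
Total outcomes: 9! = 362880.
Probability = 133496/362880 = 16687/45360.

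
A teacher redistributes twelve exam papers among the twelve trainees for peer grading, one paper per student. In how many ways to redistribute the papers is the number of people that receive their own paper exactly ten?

66

Choose which 10 of the 12 are fixed: C(12,10) = 66.
The other 2 form a derangement: !2 = 1.
Total: 66 × 1 = 66.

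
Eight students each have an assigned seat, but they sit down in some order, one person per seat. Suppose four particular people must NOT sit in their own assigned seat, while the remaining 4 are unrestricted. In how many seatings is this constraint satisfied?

24024

Inclusion-exclusion on the 4 forbidden self-matches:
Σ_{j=0}^{4} (-1)^j C(4,j)(8-j)!
= C(4,0)·8! - C(4,1)·7! + C(4,2)·6! - C(4,3)·5! + C(4,4)·4!
= 40320 - 20160 + 4320 - 480 + 24
= 24024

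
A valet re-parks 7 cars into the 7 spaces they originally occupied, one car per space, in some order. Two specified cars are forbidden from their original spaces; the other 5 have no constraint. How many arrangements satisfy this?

3720

Let A_j be the event that the j-th constrained one is fixed. By inclusion-exclusion over the 2 events:
Σ_{j=0}^{2} (-1)^j C(2,j)(7-j)!
= C(2,0)·7! - C(2,1)·6! + C(2,2)·5!
= 5040 - 1440 + 120
= 3720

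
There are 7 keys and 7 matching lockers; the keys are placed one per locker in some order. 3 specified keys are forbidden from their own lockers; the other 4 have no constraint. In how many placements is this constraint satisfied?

Let A_j be the event that the j-th constrained one is fixed. By inclusion-exclusion over the 3 events:
Σ_{j=0}^{3} (-1)^j C(3,j)(7-j)!
= C(3,0)·7! - C(3,1)·6! + C(3,2)·5! - C(3,3)·4!
= 5040 - 2160 + 360 - 24
= 3216

3216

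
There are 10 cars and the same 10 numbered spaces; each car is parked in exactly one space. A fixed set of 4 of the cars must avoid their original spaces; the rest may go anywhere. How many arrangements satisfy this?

2399760

Let A_j be the event that the j-th constrained one is fixed. By inclusion-exclusion over the 4 events:
Σ_{j=0}^{4} (-1)^j C(4,j)(10-j)!
= C(4,0)·10! - C(4,1)·9! + C(4,2)·8! - C(4,3)·7! + C(4,4)·6!
= 3628800 - 1451520 + 241920 - 20160 + 720
= 2399760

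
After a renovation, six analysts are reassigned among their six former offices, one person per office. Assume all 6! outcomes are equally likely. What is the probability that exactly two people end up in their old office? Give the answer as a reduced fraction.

3/16

Favorable outcomes: C(6,2)·!4 = 15·9 = 135.
Total outcomes: 6! = 720.
Probability = 135/720 = 3/16.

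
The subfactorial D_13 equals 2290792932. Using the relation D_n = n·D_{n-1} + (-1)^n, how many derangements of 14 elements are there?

D_14 = 14·2290792932 + 1 = 32071101049.

32071101049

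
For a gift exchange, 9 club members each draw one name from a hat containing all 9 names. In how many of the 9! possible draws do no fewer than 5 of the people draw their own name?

# with exactly i fixed is C(9,i)·!(9-i); sum over i=5..9:
  i=5: C(9,5)·!4 = 126·9 = 1134
  i=6: C(9,6)·!3 = 84·2 = 168
  i=7: C(9,7)·!2 = 36·1 = 36
  i=8: C(9,8)·!1 = 9·0 = 0
  i=9: C(9,9)·!0 = 1·1 = 1
Total = 1339.

1339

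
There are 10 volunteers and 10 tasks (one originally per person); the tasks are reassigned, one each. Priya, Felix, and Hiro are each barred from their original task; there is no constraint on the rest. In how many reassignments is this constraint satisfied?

2656080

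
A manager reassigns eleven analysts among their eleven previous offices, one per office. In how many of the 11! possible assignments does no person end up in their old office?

14684570

Recurrence: !11 = 11·!10 + (-1)^11.
!11 = 11·1334961 - 1 = 14684570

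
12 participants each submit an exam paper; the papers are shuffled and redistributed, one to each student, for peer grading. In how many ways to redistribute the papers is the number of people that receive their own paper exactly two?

Pick the 2 fixed positions: C(12,2) = 66 ways.
The remaining 10 must be deranged: !10 = 1334961.
Total: 66 × 1334961 = 88107426.

88107426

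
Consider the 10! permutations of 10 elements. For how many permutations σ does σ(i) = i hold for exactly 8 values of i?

45

Choose which 8 of the 10 are fixed: C(10,8) = 45.
The remaining 2 must be deranged: !2 = 1.
Total: 45 × 1 = 45.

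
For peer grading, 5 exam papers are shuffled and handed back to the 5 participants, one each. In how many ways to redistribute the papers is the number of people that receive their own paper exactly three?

10

Choose which 3 of the 5 are fixed: C(5,3) = 10.
The other 2 form a derangement: !2 = 1.
Total: 10 × 1 = 10.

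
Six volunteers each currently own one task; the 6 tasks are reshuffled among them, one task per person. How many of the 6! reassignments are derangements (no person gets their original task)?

!6 is the nearest integer to 6!/e.
6! = 720, and 720/e ≈ 264.87, so !6 = 265.

265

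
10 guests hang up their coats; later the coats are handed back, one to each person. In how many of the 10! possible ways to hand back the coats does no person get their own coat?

1334961

!10 is the nearest integer to 10!/e.
10! = 3628800, and 3628800/e ≈ 1334960.92, so !10 = 1334961.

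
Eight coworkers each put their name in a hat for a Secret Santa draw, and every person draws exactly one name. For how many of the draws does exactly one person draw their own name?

Pick the single fixed position: C(8,1) = 8 ways.
The remaining 7 must be deranged: !7 = 1854.
Total: 8 × 1854 = 14832.

14832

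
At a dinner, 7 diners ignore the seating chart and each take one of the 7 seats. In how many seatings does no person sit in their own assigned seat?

1854

The number of derangements of 7 is !7 = Σ_{k=0}^{7} (-1)^k·7!/k!
= 7! - 7!/1! + 7!/2! - 7!/3! + 7!/4! - 7!/5! + 7!/6! - 7!/7!
= 5040 - 5040 + 2520 - 840 + 210 - 42 + 7 - 1
= 1854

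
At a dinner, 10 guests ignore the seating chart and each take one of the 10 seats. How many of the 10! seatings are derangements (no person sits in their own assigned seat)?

1334961

Use !n = (n-1)(!(n-1) + !(n-2)).
!10 = 9·(133496 + 14833) = 9·148329 = 1334961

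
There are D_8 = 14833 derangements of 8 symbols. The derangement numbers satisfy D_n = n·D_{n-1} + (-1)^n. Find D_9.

D_9 = 9·14833 - 1 = 133496.

133496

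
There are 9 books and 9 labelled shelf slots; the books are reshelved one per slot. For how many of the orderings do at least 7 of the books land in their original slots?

37

# with exactly i fixed is C(9,i)·!(9-i); sum over i=7..9:
  i=7: C(9,7)·!2 = 36·1 = 36
  i=8: C(9,8)·!1 = 9·0 = 0
  i=9: C(9,9)·!0 = 1·1 = 1
Total = 37.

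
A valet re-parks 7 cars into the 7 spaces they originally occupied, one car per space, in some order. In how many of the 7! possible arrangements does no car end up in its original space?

!7 = 7! · Σ_{k=0}^{7} (-1)^k/k!
= 7! - 7!/1! + 7!/2! - 7!/3! + 7!/4! - 7!/5! + 7!/6! - 7!/7!
= 5040 - 5040 + 2520 - 840 + 210 - 42 + 7 - 1
= 1854

1854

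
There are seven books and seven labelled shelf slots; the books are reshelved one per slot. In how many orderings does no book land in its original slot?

1854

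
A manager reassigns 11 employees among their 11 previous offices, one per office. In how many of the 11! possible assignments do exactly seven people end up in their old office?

2970

Pick the 7 fixed positions: C(11,7) = 330 ways.
The remaining 4 must be deranged: !4 = 9.
Total: 330 × 9 = 2970.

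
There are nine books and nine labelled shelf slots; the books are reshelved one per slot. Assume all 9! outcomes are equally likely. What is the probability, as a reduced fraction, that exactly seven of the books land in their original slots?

1/10080

Favorable outcomes: C(9,7)·!2 = 36·1 = 36.
Total outcomes: 9! = 362880.
Probability = 36/362880 = 1/10080.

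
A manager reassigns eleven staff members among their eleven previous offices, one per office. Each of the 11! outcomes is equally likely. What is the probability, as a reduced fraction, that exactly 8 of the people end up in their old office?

1/120960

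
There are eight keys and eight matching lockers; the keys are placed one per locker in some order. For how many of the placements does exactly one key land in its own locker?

Pick the single fixed position: C(8,1) = 8 ways.
The other 7 form a derangement: !7 = 1854.
Total: 8 × 1854 = 14832.

14832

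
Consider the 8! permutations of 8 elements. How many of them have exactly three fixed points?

2464

Pick the 3 fixed positions: C(8,3) = 56 ways.
The other 5 form a derangement: !5 = 44.
Total: 56 × 44 = 2464.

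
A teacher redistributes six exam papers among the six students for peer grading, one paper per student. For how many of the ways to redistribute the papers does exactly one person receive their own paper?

264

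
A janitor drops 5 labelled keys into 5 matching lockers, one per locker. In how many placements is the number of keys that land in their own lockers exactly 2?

20

Pick the 2 fixed positions: C(5,2) = 10 ways.
The other 3 form a derangement: !3 = 2.
Total: 10 × 2 = 20.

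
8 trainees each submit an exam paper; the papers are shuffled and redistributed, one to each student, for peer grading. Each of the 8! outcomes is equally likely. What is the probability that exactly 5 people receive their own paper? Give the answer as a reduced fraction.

Favorable outcomes: C(8,5)·!3 = 56·2 = 112.
Total outcomes: 8! = 40320.
Probability = 112/40320 = 1/360.

1/360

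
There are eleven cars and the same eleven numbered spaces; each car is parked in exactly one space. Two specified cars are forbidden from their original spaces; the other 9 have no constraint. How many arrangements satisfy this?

33022080

Inclusion-exclusion on the 2 forbidden self-matches:
Σ_{j=0}^{2} (-1)^j C(2,j)(11-j)!
= C(2,0)·11! - C(2,1)·10! + C(2,2)·9!
= 39916800 - 7257600 + 362880
= 33022080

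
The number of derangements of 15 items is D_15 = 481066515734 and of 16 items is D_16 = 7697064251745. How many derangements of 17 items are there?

D_17 = (17-1)·(D_16 + D_15) = 16·(7697064251745 + 481066515734) = 16·8178130767479 = 130850092279664.

130850092279664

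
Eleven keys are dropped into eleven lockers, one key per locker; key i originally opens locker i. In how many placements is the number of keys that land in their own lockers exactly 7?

2970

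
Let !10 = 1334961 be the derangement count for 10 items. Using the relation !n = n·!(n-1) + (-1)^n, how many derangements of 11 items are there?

14684570

!11 = 11·1334961 - 1 = 14684570.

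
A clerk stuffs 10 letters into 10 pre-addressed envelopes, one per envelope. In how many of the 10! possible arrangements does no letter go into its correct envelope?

!10 = 10! · Σ_{k=0}^{10} (-1)^k/k!
= 10! - 10!/1! + 10!/2! - 10!/3! + 10!/4! - 10!/5! + 10!/6! - 10!/7! + 10!/8! - 10!/9! + 10!/10!
= 3628800 - 3628800 + 1814400 - 604800 + 151200 - 30240 + 5040 - 720 + 90 - 10 + 1
= 1334961

1334961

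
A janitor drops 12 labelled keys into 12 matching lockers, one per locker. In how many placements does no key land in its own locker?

Use !n = n·!(n-1) + (-1)^n.
!12 = 12·14684570 + 1 = 176214841

176214841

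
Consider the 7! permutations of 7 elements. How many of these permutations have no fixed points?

1854

The subfactorial !7 = [7!/e] (nearest integer).
7! = 5040, and 5040/e ≈ 1854.11, so !7 = 1854.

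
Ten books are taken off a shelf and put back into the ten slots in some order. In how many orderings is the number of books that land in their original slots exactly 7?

Choose which 7 of the 10 are fixed: C(10,7) = 120.
The other 3 form a derangement: !3 = 2.
Total: 120 × 2 = 240.

240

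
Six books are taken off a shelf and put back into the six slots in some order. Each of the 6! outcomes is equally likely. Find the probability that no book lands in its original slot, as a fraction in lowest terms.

Favorable outcomes: !6 = 265.
Total outcomes: 6! = 720.
Probability = 265/720 = 53/144.

53/144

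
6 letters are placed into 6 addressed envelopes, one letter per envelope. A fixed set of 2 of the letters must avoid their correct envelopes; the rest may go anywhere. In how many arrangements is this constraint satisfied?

Let A_j be the event that the j-th constrained one is fixed. By inclusion-exclusion over the 2 events:
Σ_{j=0}^{2} (-1)^j C(2,j)(6-j)!
= C(2,0)·6! - C(2,1)·5! + C(2,2)·4!
= 720 - 240 + 24
= 504

504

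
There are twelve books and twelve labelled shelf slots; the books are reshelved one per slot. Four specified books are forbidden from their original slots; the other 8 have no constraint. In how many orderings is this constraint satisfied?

339696000

Inclusion-exclusion on the 4 forbidden self-matches:
Σ_{j=0}^{4} (-1)^j C(4,j)(12-j)!
= C(4,0)·12! - C(4,1)·11! + C(4,2)·10! - C(4,3)·9! + C(4,4)·8!
= 479001600 - 159667200 + 21772800 - 1451520 + 40320
= 339696000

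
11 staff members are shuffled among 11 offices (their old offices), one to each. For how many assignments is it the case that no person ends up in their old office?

!11 is the nearest integer to 11!/e.
11! = 39916800, and 39916800/e ≈ 14684570.08, so !11 = 14684570.

14684570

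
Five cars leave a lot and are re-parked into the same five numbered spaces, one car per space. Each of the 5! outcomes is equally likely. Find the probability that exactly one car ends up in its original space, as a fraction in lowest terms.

Favorable outcomes: C(5,1)·!4 = 5·9 = 45.
Total outcomes: 5! = 120.
Probability = 45/120 = 3/8.

3/8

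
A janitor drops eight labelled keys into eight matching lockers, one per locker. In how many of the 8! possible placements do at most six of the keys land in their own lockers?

Sum C(8,i)·!(8-i) for i = 0..6:
  i=0: C(8,0)·!8 = 1·14833 = 14833
  i=1: C(8,1)·!7 = 8·1854 = 14832
  i=2: C(8,2)·!6 = 28·265 = 7420
  i=3: C(8,3)·!5 = 56·44 = 2464
  i=4: C(8,4)·!4 = 70·9 = 630
  i=5: C(8,5)·!3 = 56·2 = 112
  i=6: C(8,6)·!2 = 28·1 = 28
Total = 40319.

40319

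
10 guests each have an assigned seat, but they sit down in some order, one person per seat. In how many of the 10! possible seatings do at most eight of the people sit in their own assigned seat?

3628799

# with exactly i fixed is C(10,i)·!(10-i); sum over i=0..8:
  i=0: C(10,0)·!10 = 1·1334961 = 1334961
  i=1: C(10,1)·!9 = 10·133496 = 1334960
  i=2: C(10,2)·!8 = 45·14833 = 667485
  i=3: C(10,3)·!7 = 120·1854 = 222480
  i=4: C(10,4)·!6 = 210·265 = 55650
  i=5: C(10,5)·!5 = 252·44 = 11088
  i=6: C(10,6)·!4 = 210·9 = 1890
  i=7: C(10,7)·!3 = 120·2 = 240
  i=8: C(10,8)·!2 = 45·1 = 45
Total = 3628799.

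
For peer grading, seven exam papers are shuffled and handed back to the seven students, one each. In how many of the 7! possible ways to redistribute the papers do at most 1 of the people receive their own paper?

Sum C(7,i)·!(7-i) for i = 0..1:
  i=0: C(7,0)·!7 = 1·1854 = 1854
  i=1: C(7,1)·!6 = 7·265 = 1855
Total = 3709.

3709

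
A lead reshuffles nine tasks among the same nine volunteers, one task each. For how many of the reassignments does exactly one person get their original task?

133497

Pick the single fixed position: C(9,1) = 9 ways.
The other 8 form a derangement: !8 = 14833.
Total: 9 × 14833 = 133497.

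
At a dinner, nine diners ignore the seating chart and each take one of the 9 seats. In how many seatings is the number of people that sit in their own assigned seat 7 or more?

37

# with exactly i fixed is C(9,i)·!(9-i); sum over i=7..9:
  i=7: C(9,7)·!2 = 36·1 = 36
  i=8: C(9,8)·!1 = 9·0 = 0
  i=9: C(9,9)·!0 = 1·1 = 1
Total = 37.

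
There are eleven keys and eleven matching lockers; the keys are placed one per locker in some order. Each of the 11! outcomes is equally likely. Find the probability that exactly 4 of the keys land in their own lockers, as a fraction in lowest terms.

103/6720

Favorable outcomes: C(11,4)·!7 = 330·1854 = 611820.
Total outcomes: 11! = 39916800.
Probability = 611820/39916800 = 103/6720.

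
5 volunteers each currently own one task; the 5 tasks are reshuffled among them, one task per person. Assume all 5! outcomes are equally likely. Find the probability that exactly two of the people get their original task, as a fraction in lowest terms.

Favorable outcomes: C(5,2)·!3 = 10·2 = 20.
Total outcomes: 5! = 120.
Probability = 20/120 = 1/6.

1/6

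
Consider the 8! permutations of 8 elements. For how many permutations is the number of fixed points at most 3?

39549

# with exactly i fixed is C(8,i)·!(8-i); sum over i=0..3:
  i=0: C(8,0)·!8 = 1·14833 = 14833
  i=1: C(8,1)·!7 = 8·1854 = 14832
  i=2: C(8,2)·!6 = 28·265 = 7420
  i=3: C(8,3)·!5 = 56·44 = 2464
Total = 39549.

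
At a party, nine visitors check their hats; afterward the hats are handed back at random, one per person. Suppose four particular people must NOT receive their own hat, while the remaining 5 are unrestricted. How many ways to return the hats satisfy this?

229080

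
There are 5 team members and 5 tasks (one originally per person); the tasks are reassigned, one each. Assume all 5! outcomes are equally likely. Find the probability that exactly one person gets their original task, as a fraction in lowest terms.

3/8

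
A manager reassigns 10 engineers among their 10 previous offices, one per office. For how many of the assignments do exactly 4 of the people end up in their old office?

Choose which 4 of the 10 are fixed: C(10,4) = 210.
The remaining 6 must be deranged: !6 = 265.
Total: 210 × 265 = 55650.

55650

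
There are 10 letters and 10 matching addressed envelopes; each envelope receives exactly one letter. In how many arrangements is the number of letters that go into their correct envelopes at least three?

291394

Sum C(10,i)·!(10-i) for i = 3..10:
  i=3: C(10,3)·!7 = 120·1854 = 222480
  i=4: C(10,4)·!6 = 210·265 = 55650
  i=5: C(10,5)·!5 = 252·44 = 11088
  i=6: C(10,6)·!4 = 210·9 = 1890
  i=7: C(10,7)·!3 = 120·2 = 240
  i=8: C(10,8)·!2 = 45·1 = 45
  i=9: C(10,9)·!1 = 10·0 = 0
  i=10: C(10,10)·!0 = 1·1 = 1
Total = 291394.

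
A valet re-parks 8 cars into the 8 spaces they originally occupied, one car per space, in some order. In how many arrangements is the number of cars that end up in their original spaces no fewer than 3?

3235

Sum C(8,i)·!(8-i) for i = 3..8:
  i=3: C(8,3)·!5 = 56·44 = 2464
  i=4: C(8,4)·!4 = 70·9 = 630
  i=5: C(8,5)·!3 = 56·2 = 112
  i=6: C(8,6)·!2 = 28·1 = 28
  i=7: C(8,7)·!1 = 8·0 = 0
  i=8: C(8,8)·!0 = 1·1 = 1
Total = 3235.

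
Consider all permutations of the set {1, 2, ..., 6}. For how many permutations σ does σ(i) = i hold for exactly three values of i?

Pick the 3 fixed positions: C(6,3) = 20 ways.
The remaining 3 must be deranged: !3 = 2.
Total: 20 × 2 = 40.

40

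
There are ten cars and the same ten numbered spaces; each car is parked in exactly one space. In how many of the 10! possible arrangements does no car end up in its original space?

1334961

The subfactorial !10 = [10!/e] (nearest integer).
10! = 3628800, and 3628800/e ≈ 1334960.92, so !10 = 1334961.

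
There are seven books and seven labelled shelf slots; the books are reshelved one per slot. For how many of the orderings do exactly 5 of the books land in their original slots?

Choose which 5 of the 7 are fixed: C(7,5) = 21.
The other 2 form a derangement: !2 = 1.
Total: 21 × 1 = 21.

21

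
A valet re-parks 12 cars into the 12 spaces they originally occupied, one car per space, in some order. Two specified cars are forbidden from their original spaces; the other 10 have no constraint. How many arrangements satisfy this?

402796800

Let A_j be the event that the j-th constrained one is fixed. By inclusion-exclusion over the 2 events:
Σ_{j=0}^{2} (-1)^j C(2,j)(12-j)!
= C(2,0)·12! - C(2,1)·11! + C(2,2)·10!
= 479001600 - 79833600 + 3628800
= 402796800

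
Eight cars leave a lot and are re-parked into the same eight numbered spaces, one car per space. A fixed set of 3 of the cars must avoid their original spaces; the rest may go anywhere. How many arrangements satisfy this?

27240

Inclusion-exclusion on the 3 forbidden self-matches:
Σ_{j=0}^{3} (-1)^j C(3,j)(8-j)!
= C(3,0)·8! - C(3,1)·7! + C(3,2)·6! - C(3,3)·5!
= 40320 - 15120 + 2160 - 120
= 27240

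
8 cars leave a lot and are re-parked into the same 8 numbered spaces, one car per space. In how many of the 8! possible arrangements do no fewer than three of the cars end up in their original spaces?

Sum C(8,i)·!(8-i) for i = 3..8:
  i=3: C(8,3)·!5 = 56·44 = 2464
  i=4: C(8,4)·!4 = 70·9 = 630
  i=5: C(8,5)·!3 = 56·2 = 112
  i=6: C(8,6)·!2 = 28·1 = 28
  i=7: C(8,7)·!1 = 8·0 = 0
  i=8: C(8,8)·!0 = 1·1 = 1
Total = 3235.

3235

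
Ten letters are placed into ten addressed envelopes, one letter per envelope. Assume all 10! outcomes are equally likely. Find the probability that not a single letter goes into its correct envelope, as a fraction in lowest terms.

16481/44800

Favorable outcomes: !10 = 1334961.
Total outcomes: 10! = 3628800.
Probability = 1334961/3628800 = 16481/44800.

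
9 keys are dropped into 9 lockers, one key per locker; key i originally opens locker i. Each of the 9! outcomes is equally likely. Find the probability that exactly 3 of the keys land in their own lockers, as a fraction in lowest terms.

Favorable outcomes: C(9,3)·!6 = 84·265 = 22260.
Total outcomes: 9! = 362880.
Probability = 22260/362880 = 53/864.

53/864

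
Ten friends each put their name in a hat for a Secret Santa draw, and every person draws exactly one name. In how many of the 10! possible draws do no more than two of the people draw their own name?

Sum C(10,i)·!(10-i) for i = 0..2:
  i=0: C(10,0)·!10 = 1·1334961 = 1334961
  i=1: C(10,1)·!9 = 10·133496 = 1334960
  i=2: C(10,2)·!8 = 45·14833 = 667485
Total = 3337406.

3337406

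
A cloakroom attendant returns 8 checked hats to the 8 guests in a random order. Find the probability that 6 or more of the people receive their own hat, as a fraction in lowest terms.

Favorable outcomes: Σ_{i≥6} C(8,i)·!(8-i) = 28·1 + 8·0 + 1·1 = 29.
Total outcomes: 8! = 40320.
Probability = 29/40320 = 29/40320.

29/40320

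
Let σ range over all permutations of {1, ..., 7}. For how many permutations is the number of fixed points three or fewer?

4948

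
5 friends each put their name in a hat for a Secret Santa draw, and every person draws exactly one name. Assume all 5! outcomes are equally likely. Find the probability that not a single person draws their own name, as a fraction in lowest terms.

11/30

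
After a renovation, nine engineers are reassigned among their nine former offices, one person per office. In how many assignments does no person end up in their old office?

Use !n = n·!(n-1) + (-1)^n.
!9 = 9·14833 - 1 = 133496

133496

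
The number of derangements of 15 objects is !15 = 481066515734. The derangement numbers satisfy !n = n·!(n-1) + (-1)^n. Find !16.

7697064251745

!16 = 16·481066515734 + 1 = 7697064251745.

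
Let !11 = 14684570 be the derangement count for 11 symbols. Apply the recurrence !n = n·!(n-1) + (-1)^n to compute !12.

!12 = 12·14684570 + 1 = 176214841.

176214841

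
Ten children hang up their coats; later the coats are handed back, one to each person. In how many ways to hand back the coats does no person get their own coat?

1334961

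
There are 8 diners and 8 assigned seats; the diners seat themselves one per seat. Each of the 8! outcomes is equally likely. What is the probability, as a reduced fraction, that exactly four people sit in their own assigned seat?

1/64

Favorable outcomes: C(8,4)·!4 = 70·9 = 630.
Total outcomes: 8! = 40320.
Probability = 630/40320 = 1/64.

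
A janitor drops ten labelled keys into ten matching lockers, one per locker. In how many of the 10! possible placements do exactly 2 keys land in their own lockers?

667485

Pick the 2 fixed positions: C(10,2) = 45 ways.
The remaining 8 must be deranged: !8 = 14833.
Total: 45 × 14833 = 667485.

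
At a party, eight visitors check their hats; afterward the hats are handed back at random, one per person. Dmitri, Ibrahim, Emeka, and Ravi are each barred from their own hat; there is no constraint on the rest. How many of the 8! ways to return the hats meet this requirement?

24024

Inclusion-exclusion on the 4 forbidden self-matches:
Σ_{j=0}^{4} (-1)^j C(4,j)(8-j)!
= C(4,0)·8! - C(4,1)·7! + C(4,2)·6! - C(4,3)·5! + C(4,4)·4!
= 40320 - 20160 + 4320 - 480 + 24
= 24024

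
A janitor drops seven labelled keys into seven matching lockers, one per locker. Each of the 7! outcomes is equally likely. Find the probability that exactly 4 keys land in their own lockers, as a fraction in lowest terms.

Favorable outcomes: C(7,4)·!3 = 35·2 = 70.
Total outcomes: 7! = 5040.
Probability = 70/5040 = 1/72.

1/72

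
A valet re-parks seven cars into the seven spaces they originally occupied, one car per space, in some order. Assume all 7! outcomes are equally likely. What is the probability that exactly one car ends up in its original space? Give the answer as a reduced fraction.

53/144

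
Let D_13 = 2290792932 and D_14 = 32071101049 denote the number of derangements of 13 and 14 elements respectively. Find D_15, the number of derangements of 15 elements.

D_15 = (15-1)·(D_14 + D_13) = 14·(32071101049 + 2290792932) = 14·34361893981 = 481066515734.

481066515734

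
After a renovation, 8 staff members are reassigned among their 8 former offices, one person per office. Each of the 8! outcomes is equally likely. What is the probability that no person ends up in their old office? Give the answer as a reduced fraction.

2119/5760

Favorable outcomes: !8 = 14833.
Total outcomes: 8! = 40320.
Probability = 14833/40320 = 2119/5760.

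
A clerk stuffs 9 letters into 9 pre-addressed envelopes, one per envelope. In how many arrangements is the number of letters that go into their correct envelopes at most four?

361541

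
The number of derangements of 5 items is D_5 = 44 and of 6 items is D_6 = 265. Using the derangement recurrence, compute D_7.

D_7 = (7-1)·(D_6 + D_5) = 6·(265 + 44) = 6·309 = 1854.

1854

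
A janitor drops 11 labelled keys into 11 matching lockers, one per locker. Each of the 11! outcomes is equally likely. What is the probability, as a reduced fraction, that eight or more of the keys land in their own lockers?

193/19958400

Favorable outcomes: Σ_{i≥8} C(11,i)·!(11-i) = 165·2 + 55·1 + 11·0 + 1·1 = 386.
Total outcomes: 11! = 39916800.
Probability = 386/39916800 = 193/19958400.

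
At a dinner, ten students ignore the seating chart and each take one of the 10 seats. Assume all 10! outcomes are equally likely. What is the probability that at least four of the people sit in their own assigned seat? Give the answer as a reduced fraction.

34457/1814400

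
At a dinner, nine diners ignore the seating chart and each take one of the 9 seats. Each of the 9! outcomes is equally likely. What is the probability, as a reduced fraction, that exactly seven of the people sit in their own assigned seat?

Favorable outcomes: C(9,7)·!2 = 36·1 = 36.
Total outcomes: 9! = 362880.
Probability = 36/362880 = 1/10080.

1/10080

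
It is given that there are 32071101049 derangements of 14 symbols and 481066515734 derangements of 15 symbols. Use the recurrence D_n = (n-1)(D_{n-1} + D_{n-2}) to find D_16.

D_16 = (16-1)·(D_15 + D_14) = 15·(481066515734 + 32071101049) = 15·513137616783 = 7697064251745.

7697064251745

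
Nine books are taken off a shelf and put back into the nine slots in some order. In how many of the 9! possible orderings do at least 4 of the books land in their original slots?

6883

# with exactly i fixed is C(9,i)·!(9-i); sum over i=4..9:
  i=4: C(9,4)·!5 = 126·44 = 5544
  i=5: C(9,5)·!4 = 126·9 = 1134
  i=6: C(9,6)·!3 = 84·2 = 168
  i=7: C(9,7)·!2 = 36·1 = 36
  i=8: C(9,8)·!1 = 9·0 = 0
  i=9: C(9,9)·!0 = 1·1 = 1
Total = 6883.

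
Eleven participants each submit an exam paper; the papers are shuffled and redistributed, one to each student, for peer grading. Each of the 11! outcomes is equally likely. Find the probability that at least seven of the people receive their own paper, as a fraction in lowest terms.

839/9979200

Favorable outcomes: Σ_{i≥7} C(11,i)·!(11-i) = 330·9 + 165·2 + 55·1 + 11·0 + 1·1 = 3356.
Total outcomes: 11! = 39916800.
Probability = 3356/39916800 = 839/9979200.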